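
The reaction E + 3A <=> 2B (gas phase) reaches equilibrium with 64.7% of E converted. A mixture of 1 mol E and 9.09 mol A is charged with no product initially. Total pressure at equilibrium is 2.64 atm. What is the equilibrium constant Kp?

Kp = 0.144 atm^-2

Basis: 1 mol E initially; let X = conversion of E. Extent ξ = X.
At extent ξ: n_E = 1 − X; n_A = 9.09 − 3X; n_B = 2X.
Total moles n_T = 10.1 − 2X.
At X = 0.647: n_E = 0.353, n_A = 7.15, n_B = 1.29, n_T = 8.8.
p_i = (n_i/n_T)·P. Kp = p_B^2 / (p_E p_A^3) = 0.144 atm^-2.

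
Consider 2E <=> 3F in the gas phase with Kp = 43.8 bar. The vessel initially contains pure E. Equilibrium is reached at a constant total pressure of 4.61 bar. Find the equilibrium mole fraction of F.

y_F = 0.778

Let X = conversion of E (basis 1 mol E); extent of reaction ξ = 0.5X.
Moles: n_E = 1 − X; n_F = 1.5X.
n_T = Σnᵢ = 1 + 0.5X.
With p_i = (n_i/n_T)P, Kp = p_F^3 / (p_E^2).
This yields a degree-3 equation in X; solving on (0,1), X = 0.700.
Then n_F = 1.05, n_T = 1.35, so y_F = 0.778.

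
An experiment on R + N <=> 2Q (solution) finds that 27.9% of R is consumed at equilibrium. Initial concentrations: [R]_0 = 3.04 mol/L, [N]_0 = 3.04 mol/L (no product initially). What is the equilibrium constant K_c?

K_c = 0.599

Let X = conversion of R.
Concentrations: [R] = 3.04 − 3.04X; [N] = 3.04 − 3.04X; [Q] = 6.08X.
At X = 0.279: [R] = 2.19, [N] = 2.19, [Q] = 1.7.
K_c = [Q]^2 / ([R] [N]) = 0.599.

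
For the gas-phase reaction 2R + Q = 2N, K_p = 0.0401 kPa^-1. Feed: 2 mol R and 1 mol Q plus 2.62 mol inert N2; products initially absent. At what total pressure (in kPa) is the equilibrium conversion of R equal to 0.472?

P = 194 kPa

Let X = conversion of R (basis 2 mol R); extent of reaction ξ = X.
At extent ξ: n_R = 2 − 2X; n_Q = 1 − X; n_N = 2X; n_I = 2.62 (inert).
n_T = Σnᵢ = 5.62 − X.
K_p = p_N^2 / (p_R^2 p_Q) with p_i = (n_i/n_T)·P.
At X = 0.472: the mole-fraction product g(X) = Π y_i^ν_i = 7.791. Since K_p = g(X)·P^{-1}, P = (g/K_p)^(1/1) = (7.791/0.0401)^(1/1) = 194 kPa.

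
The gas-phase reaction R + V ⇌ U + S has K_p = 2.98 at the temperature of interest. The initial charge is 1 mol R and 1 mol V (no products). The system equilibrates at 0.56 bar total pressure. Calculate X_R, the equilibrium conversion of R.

X = 0.633

Take 1 mol R as basis and let X be its fractional conversion, so ξ = X.
Species balance: n_R = 1 − X; n_V = 1 − X; n_U = X; n_S = X.
n_T stays at 2 (no change in mole number).
y_i = n_i/n_T, p_i = y_i·P. K_p = p_U p_S / (p_R p_V).
This yields a degree-2 equation in X; solving on (0,1), X = 0.633.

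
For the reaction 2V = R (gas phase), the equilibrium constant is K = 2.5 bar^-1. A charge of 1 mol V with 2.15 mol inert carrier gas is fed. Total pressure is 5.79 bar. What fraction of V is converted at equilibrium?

X = 0.734

Take 1 mol V as basis and let X be its fractional conversion, so ξ = 0.5X.
Species balance: n_V = 1 − X; n_R = 0.5X; n_I = 2.15 (inert).
Total moles n_T = 3.15 − 0.5X.
y_i = n_i/n_T, p_i = y_i·P. K = p_R / (p_V^2).
Setting this equal to 2.5 bar^-1 and taking the physical root (0 < X < 1) gives X = 0.734.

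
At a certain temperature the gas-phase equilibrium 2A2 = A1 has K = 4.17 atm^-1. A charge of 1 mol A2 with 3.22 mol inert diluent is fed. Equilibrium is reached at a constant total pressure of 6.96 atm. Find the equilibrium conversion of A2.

X = 0.774

Take 1 mol A2 as basis and let X be its fractional conversion, so ξ = 0.5X.
Moles: n_A2 = 1 − X; n_A1 = 0.5X; n_I = 3.22 (inert).
Total moles n_T = 4.22 − 0.5X.
Mole fractions y_i = n_i/n_T; K = p_A1 / (p_A2^2) with p_i = y_i·P.
Equating to 4.17 atm^-1 and solving on 0 < X < 1: X = 0.774.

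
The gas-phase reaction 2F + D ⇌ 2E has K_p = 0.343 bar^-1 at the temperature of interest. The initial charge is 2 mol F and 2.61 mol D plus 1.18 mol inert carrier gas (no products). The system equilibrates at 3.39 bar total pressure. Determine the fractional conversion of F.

Let X = conversion of F (basis 2 mol F); extent of reaction ξ = X.
Species balance: n_F = 2 − 2X; n_D = 2.61 − X; n_E = 2X; n_I = 1.18 (inert).
Summing: n_T = 5.79 − X.
y_i = n_i/n_T, p_i = y_i·P. K_p = p_E^2 / (p_F^2 p_D).
This yields a degree-3 equation in X; solving on (0,1), X = 0.408.

X = 0.408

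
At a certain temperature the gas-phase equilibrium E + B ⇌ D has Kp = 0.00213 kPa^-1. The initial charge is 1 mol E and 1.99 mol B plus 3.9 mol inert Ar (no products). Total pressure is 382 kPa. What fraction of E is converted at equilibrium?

Take 1 mol E as basis and let X be its fractional conversion, so ξ = X.
Moles: n_E = 1 − X; n_B = 1.99 − X; n_D = X; n_I = 3.9 (inert).
Total moles n_T = 6.89 − X.
y_i = n_i/n_T, p_i = y_i·P. Kp = p_D / (p_E p_B).
This yields a degree-2 equation in X; solving on (0,1), X = 0.180.

X = 0.180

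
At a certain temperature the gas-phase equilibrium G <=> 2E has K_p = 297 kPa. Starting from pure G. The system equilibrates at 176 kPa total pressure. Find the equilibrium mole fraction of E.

Let X = conversion of G (basis 1 mol G); extent of reaction ξ = X.
At extent ξ: n_G = 1 − X; n_E = 2X.
Total moles n_T = 1 + X.
Mole fractions y_i = n_i/n_T; K_p = p_E^2 / (p_G) with p_i = y_i·P.
Equating to 297 kPa and solving on 0 < X < 1: X = 0.545.
Then n_E = 1.09, n_T = 1.54, so y_E = 0.705.

y_E = 0.705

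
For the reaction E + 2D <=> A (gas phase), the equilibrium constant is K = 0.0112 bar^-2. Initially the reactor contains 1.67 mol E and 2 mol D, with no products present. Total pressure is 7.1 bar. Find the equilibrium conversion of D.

Basis: 2 mol D initially; let X = conversion of D. Extent ξ = X.
Moles: n_E = 1.67 − X; n_D = 2 − 2X; n_A = X.
n_T = Σnᵢ = 3.67 − 2X.
With p_i = (n_i/n_T)P, K = p_A / (p_E p_D^2).
Equating to 0.0112 bar^-2 and solving on 0 < X < 1: X = 0.199.

X = 0.199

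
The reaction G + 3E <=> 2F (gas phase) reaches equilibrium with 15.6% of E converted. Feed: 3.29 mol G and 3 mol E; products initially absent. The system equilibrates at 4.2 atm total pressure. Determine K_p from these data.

K_p = 0.00388 atm^-2

Let X = conversion of E (basis 3 mol E); extent of reaction ξ = X.
Moles: n_G = 3.29 − X; n_E = 3 − 3X; n_F = 2X.
n_T = Σnᵢ = 6.29 − 2X.
At X = 0.156: n_G = 3.13, n_E = 2.53, n_F = 0.312, n_T = 5.98.
p_i = (n_i/n_T)·P. K_p = p_F^2 / (p_G p_E^3) = 0.00388 atm^-2.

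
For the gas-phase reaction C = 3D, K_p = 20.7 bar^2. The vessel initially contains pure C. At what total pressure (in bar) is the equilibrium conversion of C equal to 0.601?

Let X = conversion of C (basis 1 mol C); extent of reaction ξ = X.
Moles: n_C = 1 − X; n_D = 3X.
Total moles n_T = 1 + 2X.
K_p = p_D^3 / (p_C) with p_i = (n_i/n_T)·P.
At X = 0.601: the mole-fraction product g(X) = Π y_i^ν_i = 3.03. Since K_p = g(X)·P^{2}, P = (K_p/g)^(1/2) = (20.7/3.03)^(1/2) = 2.61 bar.

P = 2.61 bar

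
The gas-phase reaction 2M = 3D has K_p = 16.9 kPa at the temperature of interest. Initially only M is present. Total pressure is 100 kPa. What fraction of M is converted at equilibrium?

X = 0.304

Let X = conversion of M (basis 1 mol M); extent of reaction ξ = 0.5X.
At extent ξ: n_M = 1 − X; n_D = 1.5X.
n_T = Σnᵢ = 1 + 0.5X.
Mole fractions y_i = n_i/n_T; K_p = p_D^3 / (p_M^2) with p_i = y_i·P.
Substituting and setting equal to 16.9 kPa gives a polynomial in X; the root in (0,1) is X = 0.304.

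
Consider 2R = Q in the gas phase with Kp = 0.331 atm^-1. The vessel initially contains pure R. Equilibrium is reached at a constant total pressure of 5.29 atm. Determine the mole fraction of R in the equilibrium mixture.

Let X = conversion of R (basis 1 mol R); extent of reaction ξ = 0.5X.
Moles: n_R = 1 − X; n_Q = 0.5X.
Total moles n_T = 1 − 0.5X.
y_i = n_i/n_T, p_i = y_i·P. Kp = p_Q / (p_R^2).
Substituting and setting equal to 0.331 atm^-1 gives a polynomial in X; the root in (0,1) is X = 0.647.
Then n_R = 0.353, n_T = 0.677, so y_R = 0.522.

y_R = 0.522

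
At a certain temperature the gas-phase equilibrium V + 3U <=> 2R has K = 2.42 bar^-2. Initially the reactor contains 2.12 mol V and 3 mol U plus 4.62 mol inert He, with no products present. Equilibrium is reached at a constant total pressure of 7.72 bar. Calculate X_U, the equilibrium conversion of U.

Let X = conversion of U (basis 3 mol U); extent of reaction ξ = X.
Mole table: n_V = 2.12 − X; n_U = 3 − 3X; n_R = 2X; n_I = 4.62 (inert).
Summing: n_T = 9.74 − 2X.
y_i = n_i/n_T, p_i = y_i·P. K = p_R^2 / (p_V p_U^3).
This yields a degree-4 equation in X; solving on (0,1), X = 0.707.

X = 0.707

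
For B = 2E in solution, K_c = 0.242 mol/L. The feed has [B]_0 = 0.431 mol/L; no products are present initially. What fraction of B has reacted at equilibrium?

X = 0.311

Let X = conversion of B; extent ξ = 0.431·X mol/L.
Concentrations: [B] = 0.431 − 0.431X; [E] = 0.862X.
K_c = [E]^2 / ([B]).
Setting equal to 0.242 and solving for X on (0,1) gives X = 0.311.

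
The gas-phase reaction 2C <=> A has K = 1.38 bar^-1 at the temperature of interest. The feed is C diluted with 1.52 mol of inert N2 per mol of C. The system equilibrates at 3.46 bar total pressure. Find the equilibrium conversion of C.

X = 0.621

Take 1 mol C as basis and let X be its fractional conversion, so ξ = 0.5X.
At extent ξ: n_C = 1 − X; n_A = 0.5X; n_I = 1.52 (inert).
Total moles n_T = 2.52 − 0.5X.
Mole fractions y_i = n_i/n_T; K = p_A / (p_C^2) with p_i = y_i·P.
This yields a degree-2 equation in X; solving on (0,1), X = 0.621.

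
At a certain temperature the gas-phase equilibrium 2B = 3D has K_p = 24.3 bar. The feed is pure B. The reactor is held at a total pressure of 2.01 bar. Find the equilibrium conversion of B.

X = 0.722

Basis: 1 mol B initially; let X = conversion of B. Extent ξ = 0.5X.
Moles: n_B = 1 − X; n_D = 1.5X.
Total moles n_T = 1 + 0.5X.
With p_i = (n_i/n_T)P, K_p = p_D^3 / (p_B^2).
Setting this equal to 24.3 bar and taking the physical root (0 < X < 1) gives X = 0.722.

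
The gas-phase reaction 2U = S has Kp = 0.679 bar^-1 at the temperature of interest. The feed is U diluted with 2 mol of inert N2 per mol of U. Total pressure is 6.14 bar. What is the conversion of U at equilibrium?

Take 1 mol U as basis and let X be its fractional conversion, so ξ = 0.5X.
Mole table: n_U = 1 − X; n_S = 0.5X; n_I = 2 (inert).
Total moles n_T = 3 − 0.5X.
With p_i = (n_i/n_T)P, Kp = p_S / (p_U^2).
This yields a degree-2 equation in X; solving on (0,1), X = 0.569.

X = 0.569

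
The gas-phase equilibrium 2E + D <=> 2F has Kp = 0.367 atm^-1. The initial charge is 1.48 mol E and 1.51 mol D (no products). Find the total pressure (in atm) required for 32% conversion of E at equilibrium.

Take 1.48 mol E as basis and let X be its fractional conversion, so ξ = 0.74X.
Mole table: n_E = 1.48 − 1.48X; n_D = 1.51 − 0.74X; n_F = 1.48X.
Summing: n_T = 2.99 − 0.74X.
Kp = p_F^2 / (p_E^2 p_D) with p_i = (n_i/n_T)·P.
At X = 0.32: the mole-fraction product g(X) = Π y_i^ν_i = 0.4789. Since Kp = g(X)·P^{-1}, P = (g/Kp)^(1/1) = (0.4789/0.367)^(1/1) = 1.3 atm.

P = 1.3 atm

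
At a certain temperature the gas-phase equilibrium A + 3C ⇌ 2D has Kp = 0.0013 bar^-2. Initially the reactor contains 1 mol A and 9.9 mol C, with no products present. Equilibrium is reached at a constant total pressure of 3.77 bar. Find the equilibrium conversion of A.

Take 1 mol A as basis and let X be its fractional conversion, so ξ = X.
At extent ξ: n_A = 1 − X; n_C = 9.9 − 3X; n_D = 2X.
Total moles n_T = 10.9 − 2X.
Mole fractions y_i = n_i/n_T; Kp = p_D^2 / (p_A p_C^3) with p_i = y_i·P.
Substituting and setting equal to 0.0013 bar^-2 gives a polynomial in X; the root in (0,1) is X = 0.169.

X = 0.169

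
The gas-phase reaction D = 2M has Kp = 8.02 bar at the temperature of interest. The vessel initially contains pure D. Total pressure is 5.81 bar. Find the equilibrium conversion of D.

Let X = conversion of D (basis 1 mol D); extent of reaction ξ = X.
Mole table: n_D = 1 − X; n_M = 2X.
Summing: n_T = 1 + X.
y_i = n_i/n_T, p_i = y_i·P. Kp = p_M^2 / (p_D).
This yields a degree-2 equation in X; solving on (0,1), X = 0.507.

X = 0.507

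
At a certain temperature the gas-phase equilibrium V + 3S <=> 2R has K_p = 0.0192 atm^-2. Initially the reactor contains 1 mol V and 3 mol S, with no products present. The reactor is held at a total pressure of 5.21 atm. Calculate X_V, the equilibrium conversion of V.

X = 0.282

Take 1 mol V as basis and let X be its fractional conversion, so ξ = X.
Species balance: n_V = 1 − X; n_S = 3 − 3X; n_R = 2X.
n_T = Σnᵢ = 4 − 2X.
With p_i = (n_i/n_T)P, K_p = p_R^2 / (p_V p_S^3).
Setting this equal to 0.0192 atm^-2 and taking the physical root (0 < X < 1) gives X = 0.282.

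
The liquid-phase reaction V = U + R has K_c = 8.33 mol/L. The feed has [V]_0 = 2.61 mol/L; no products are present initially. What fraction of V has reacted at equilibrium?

Let X = conversion of V; extent ξ = 2.61·X mol/L.
Concentrations: [V] = 2.61 − 2.61X; [U] = 2.61X; [R] = 2.61X.
K_c = [U] [R] / ([V]).
Setting equal to 8.33 and solving for X on (0,1) gives X = 0.800.

X = 0.800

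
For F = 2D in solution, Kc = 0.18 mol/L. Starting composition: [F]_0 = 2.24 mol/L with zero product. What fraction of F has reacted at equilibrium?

Let X = conversion of F; extent ξ = 2.24·X mol/L.
Concentrations: [F] = 2.24 − 2.24X; [D] = 4.48X.
Kc = [D]^2 / ([F]).
Equating to 0.18 mol/L: the physical root is X = 0.132.

X = 0.132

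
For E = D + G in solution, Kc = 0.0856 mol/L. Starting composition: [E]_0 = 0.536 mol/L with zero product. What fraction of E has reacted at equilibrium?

X = 0.328

Let X = conversion of E; extent ξ = 0.536·X mol/L.
Concentrations: [E] = 0.536 − 0.536X; [D] = 0.536X; [G] = 0.536X.
Kc = [D] [G] / ([E]).
Setting equal to 0.0856 and solving for X on (0,1) gives X = 0.328.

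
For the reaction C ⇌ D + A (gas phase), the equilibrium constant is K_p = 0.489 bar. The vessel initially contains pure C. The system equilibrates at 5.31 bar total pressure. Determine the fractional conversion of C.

Basis: 1 mol C initially; let X = conversion of C. Extent ξ = X.
Mole table: n_C = 1 − X; n_D = X; n_A = X.
n_T = Σnᵢ = 1 + X.
With p_i = (n_i/n_T)P, K_p = p_D p_A / (p_C).
This yields a degree-2 equation in X; solving on (0,1), X = 0.290.

X = 0.290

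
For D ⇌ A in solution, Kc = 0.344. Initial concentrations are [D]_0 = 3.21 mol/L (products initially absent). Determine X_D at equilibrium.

X = 0.256

Let X = conversion of D; extent ξ = 3.21·X mol/L.
Concentrations: [D] = 3.21 − 3.21X; [A] = 3.21X.
Kc = [A] / ([D]).
This equals 0.344 at X = 0.256 (the root in 0 < X < 1).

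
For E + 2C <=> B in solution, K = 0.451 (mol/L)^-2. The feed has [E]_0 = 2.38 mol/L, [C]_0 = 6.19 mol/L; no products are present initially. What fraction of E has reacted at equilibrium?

X = 0.753

Let X = conversion of E; extent ξ = 2.38·X mol/L.
Concentrations: [E] = 2.38 − 2.38X; [C] = 6.19 − 4.76X; [B] = 2.38X.
K = [B] / ([E] [C]^2).
Equating to 0.451 (mol/L)^-2: the physical root is X = 0.753.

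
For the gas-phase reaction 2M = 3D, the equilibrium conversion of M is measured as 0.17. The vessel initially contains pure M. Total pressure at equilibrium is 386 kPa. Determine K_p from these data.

Basis: 1 mol M initially; let X = conversion of M. Extent ξ = 0.5X.
Species balance: n_M = 1 − X; n_D = 1.5X.
Total moles n_T = 1 + 0.5X.
At X = 0.17: n_M = 0.83, n_D = 0.255, n_T = 1.08.
p_i = (n_i/n_T)·P. K_p = p_D^3 / (p_M^2) = 8.56 kPa.

K_p = 8.56 kPa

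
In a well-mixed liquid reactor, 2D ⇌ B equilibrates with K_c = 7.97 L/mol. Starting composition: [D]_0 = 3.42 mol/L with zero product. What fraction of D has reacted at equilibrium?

X = 0.873

Let X = conversion of D; extent ξ = 3.42X/2 mol/L.
Concentrations: [D] = 3.42 − 3.42X; [B] = 1.71X.
K_c = [B] / ([D]^2).
Equating to 7.97 L/mol: the physical root is X = 0.873.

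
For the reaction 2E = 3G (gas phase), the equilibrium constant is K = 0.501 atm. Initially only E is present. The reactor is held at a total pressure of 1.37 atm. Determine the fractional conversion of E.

X = 0.371

Take 1 mol E as basis and let X be its fractional conversion, so ξ = 0.5X.
Moles: n_E = 1 − X; n_G = 1.5X.
n_T = Σnᵢ = 1 + 0.5X.
Mole fractions y_i = n_i/n_T; K = p_G^3 / (p_E^2) with p_i = y_i·P.
This yields a degree-3 equation in X; solving on (0,1), X = 0.371.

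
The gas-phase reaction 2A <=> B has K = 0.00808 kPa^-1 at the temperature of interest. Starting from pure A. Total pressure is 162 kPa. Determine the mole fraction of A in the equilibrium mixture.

Take 1 mol A as basis and let X be its fractional conversion, so ξ = 0.5X.
Moles: n_A = 1 − X; n_B = 0.5X.
Total moles n_T = 1 − 0.5X.
Mole fractions y_i = n_i/n_T; K = p_B / (p_A^2) with p_i = y_i·P.
Substituting and setting equal to 0.00808 kPa^-1 gives a polynomial in X; the root in (0,1) is X = 0.600.
Then n_A = 0.4, n_T = 0.7, so y_A = 0.572.

y_A = 0.572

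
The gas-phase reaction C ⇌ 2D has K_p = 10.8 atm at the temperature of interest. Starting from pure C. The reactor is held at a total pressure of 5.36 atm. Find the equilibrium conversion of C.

X = 0.579

Take 1 mol C as basis and let X be its fractional conversion, so ξ = X.
At extent ξ: n_C = 1 − X; n_D = 2X.
Total moles n_T = 1 + X.
With p_i = (n_i/n_T)P, K_p = p_D^2 / (p_C).
Substituting and setting equal to 10.8 atm gives a polynomial in X; the root in (0,1) is X = 0.579.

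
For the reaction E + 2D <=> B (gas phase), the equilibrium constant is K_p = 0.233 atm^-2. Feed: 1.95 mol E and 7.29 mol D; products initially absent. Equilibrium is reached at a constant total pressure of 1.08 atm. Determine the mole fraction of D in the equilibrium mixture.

y_D = 0.776

Basis: 1.95 mol E initially; let X = conversion of E. Extent ξ = 1.95X.
At extent ξ: n_E = 1.95 − 1.95X; n_D = 7.29 − 3.9X; n_B = 1.95X.
Total moles n_T = 9.24 − 3.9X.
With p_i = (n_i/n_T)P, K_p = p_B / (p_E p_D^2).
Setting this equal to 0.233 atm^-2 and taking the physical root (0 < X < 1) gives X = 0.141.
Then n_D = 6.74, n_T = 8.69, so y_D = 0.776.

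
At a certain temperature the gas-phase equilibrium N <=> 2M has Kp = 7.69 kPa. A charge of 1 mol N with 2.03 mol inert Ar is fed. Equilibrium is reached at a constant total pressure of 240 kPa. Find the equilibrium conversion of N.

Basis: 1 mol N initially; let X = conversion of N. Extent ξ = X.
At extent ξ: n_N = 1 − X; n_M = 2X; n_I = 2.03 (inert).
Summing: n_T = 3.03 + X.
Mole fractions y_i = n_i/n_T; Kp = p_M^2 / (p_N) with p_i = y_i·P.
Setting this equal to 7.69 kPa and taking the physical root (0 < X < 1) gives X = 0.147.

X = 0.147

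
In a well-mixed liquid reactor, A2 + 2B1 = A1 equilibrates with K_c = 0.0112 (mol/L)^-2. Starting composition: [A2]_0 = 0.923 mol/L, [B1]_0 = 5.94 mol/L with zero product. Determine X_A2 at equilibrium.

X = 0.251

Let X = conversion of A2; extent ξ = 0.923·X mol/L.
Concentrations: [A2] = 0.923 − 0.923X; [B1] = 5.94 − 1.85X; [A1] = 0.923X.
K_c = [A1] / ([A2] [B1]^2).
Equating to 0.0112 (mol/L)^-2: the physical root is X = 0.251.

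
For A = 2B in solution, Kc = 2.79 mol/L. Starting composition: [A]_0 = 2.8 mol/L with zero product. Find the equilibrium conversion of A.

Let X = conversion of A; extent ξ = 2.8·X mol/L.
Concentrations: [A] = 2.8 − 2.8X; [B] = 5.6X.
Kc = [B]^2 / ([A]).
Equating to 2.79 mol/L: the physical root is X = 0.390.

X = 0.390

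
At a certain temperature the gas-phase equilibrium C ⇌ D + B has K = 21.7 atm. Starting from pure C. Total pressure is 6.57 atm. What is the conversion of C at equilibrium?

X = 0.876

Let X = conversion of C (basis 1 mol C); extent of reaction ξ = X.
Species balance: n_C = 1 − X; n_D = X; n_B = X.
n_T = Σnᵢ = 1 + X.
y_i = n_i/n_T, p_i = y_i·P. K = p_D p_B / (p_C).
Setting this equal to 21.7 atm and taking the physical root (0 < X < 1) gives X = 0.876.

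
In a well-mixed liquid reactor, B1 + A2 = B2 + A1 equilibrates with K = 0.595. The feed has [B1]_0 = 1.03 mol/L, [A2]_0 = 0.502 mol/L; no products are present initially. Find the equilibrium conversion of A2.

Let X = conversion of A2; extent ξ = 0.502·X mol/L.
Concentrations: [B1] = 1.03 − 0.502X; [A2] = 0.502 − 0.502X; [B2] = 0.502X; [A1] = 0.502X.
K = [B2] [A1] / ([B1] [A2]).
Solving K = 0.595 for X ∈ (0,1): X = 0.594.

X = 0.594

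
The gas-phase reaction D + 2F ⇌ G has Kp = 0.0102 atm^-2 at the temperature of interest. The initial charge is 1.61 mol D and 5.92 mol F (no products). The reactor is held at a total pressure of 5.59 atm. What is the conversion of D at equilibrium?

Take 1.61 mol D as basis and let X be its fractional conversion, so ξ = 1.61X.
At extent ξ: n_D = 1.61 − 1.61X; n_F = 5.92 − 3.22X; n_G = 1.61X.
n_T = Σnᵢ = 7.53 − 3.22X.
With p_i = (n_i/n_T)P, Kp = p_G / (p_D p_F^2).
Equating to 0.0102 atm^-2 and solving on 0 < X < 1: X = 0.159.

X = 0.159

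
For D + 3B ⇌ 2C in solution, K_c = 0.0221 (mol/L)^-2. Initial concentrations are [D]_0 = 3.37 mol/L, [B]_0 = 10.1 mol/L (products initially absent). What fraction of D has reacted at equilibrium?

X = 0.427

Let X = conversion of D; extent ξ = 3.37·X mol/L.
Concentrations: [D] = 3.37 − 3.37X; [B] = 10.1 − 10.1X; [C] = 6.74X.
K_c = [C]^2 / ([D] [B]^3).
This equals 0.0221 at X = 0.427 (the root in 0 < X < 1).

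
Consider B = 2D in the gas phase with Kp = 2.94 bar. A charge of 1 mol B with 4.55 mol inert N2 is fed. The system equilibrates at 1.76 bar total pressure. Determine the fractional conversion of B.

X = 0.773

Let X = conversion of B (basis 1 mol B); extent of reaction ξ = X.
Moles: n_B = 1 − X; n_D = 2X; n_I = 4.55 (inert).
Summing: n_T = 5.55 + X.
Mole fractions y_i = n_i/n_T; Kp = p_D^2 / (p_B) with p_i = y_i·P.
Setting this equal to 2.94 bar and taking the physical root (0 < X < 1) gives X = 0.773.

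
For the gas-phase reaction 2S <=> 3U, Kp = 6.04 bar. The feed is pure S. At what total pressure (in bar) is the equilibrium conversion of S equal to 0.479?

Take 1 mol S as basis and let X be its fractional conversion, so ξ = 0.5X.
Mole table: n_S = 1 − X; n_U = 1.5X.
Summing: n_T = 1 + 0.5X.
Kp = p_U^3 / (p_S^2) with p_i = (n_i/n_T)·P.
At X = 0.479: the mole-fraction product g(X) = Π y_i^ν_i = 1.102. Since Kp = g(X)·P^{1}, P = (Kp/g)^(1/1) = (6.04/1.102)^(1/1) = 5.48 bar.

P = 5.48 bar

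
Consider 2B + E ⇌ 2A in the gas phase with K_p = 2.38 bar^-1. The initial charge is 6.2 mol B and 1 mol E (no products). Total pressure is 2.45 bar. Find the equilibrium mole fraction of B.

Take 1 mol E as basis and let X be its fractional conversion, so ξ = X.
Mole table: n_B = 6.2 − 2X; n_E = 1 − X; n_A = 2X.
n_T = Σnᵢ = 7.2 − X.
y_i = n_i/n_T, p_i = y_i·P. K_p = p_A^2 / (p_B^2 p_E).
Substituting and setting equal to 2.38 bar^-1 gives a polynomial in X; the root in (0,1) is X = 0.846.
Then n_B = 4.51, n_T = 6.35, so y_B = 0.709.

y_B = 0.709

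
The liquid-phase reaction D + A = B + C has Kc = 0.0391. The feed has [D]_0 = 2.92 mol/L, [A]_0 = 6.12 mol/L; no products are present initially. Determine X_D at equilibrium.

Let X = conversion of D; extent ξ = 2.92·X mol/L.
Concentrations: [D] = 2.92 − 2.92X; [A] = 6.12 − 2.92X; [B] = 2.92X; [C] = 2.92X.
Kc = [B] [C] / ([D] [A]).
Solving Kc = 0.0391 for X ∈ (0,1): X = 0.236.

X = 0.236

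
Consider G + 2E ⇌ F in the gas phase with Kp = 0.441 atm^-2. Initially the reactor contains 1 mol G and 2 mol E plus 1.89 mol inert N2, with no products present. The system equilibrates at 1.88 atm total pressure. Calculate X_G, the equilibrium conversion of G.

X = 0.171

Basis: 1 mol G initially; let X = conversion of G. Extent ξ = X.
Mole table: n_G = 1 − X; n_E = 2 − 2X; n_F = X; n_I = 1.89 (inert).
n_T = Σnᵢ = 4.89 − 2X.
Mole fractions y_i = n_i/n_T; Kp = p_F / (p_G p_E^2) with p_i = y_i·P.
Setting this equal to 0.441 atm^-2 and taking the physical root (0 < X < 1) gives X = 0.171.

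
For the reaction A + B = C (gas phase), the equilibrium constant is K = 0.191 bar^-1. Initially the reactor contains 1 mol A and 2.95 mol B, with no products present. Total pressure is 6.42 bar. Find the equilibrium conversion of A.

Basis: 1 mol A initially; let X = conversion of A. Extent ξ = X.
Mole table: n_A = 1 − X; n_B = 2.95 − X; n_C = X.
n_T = Σnᵢ = 3.95 − X.
With p_i = (n_i/n_T)P, K = p_C / (p_A p_B).
Equating to 0.191 bar^-1 and solving on 0 < X < 1: X = 0.466.

X = 0.466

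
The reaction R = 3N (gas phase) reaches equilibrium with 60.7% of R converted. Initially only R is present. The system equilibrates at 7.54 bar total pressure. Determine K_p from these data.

Let X = conversion of R (basis 1 mol R); extent of reaction ξ = X.
Species balance: n_R = 1 − X; n_N = 3X.
n_T = Σnᵢ = 1 + 2X.
At X = 0.607: n_R = 0.393, n_N = 1.82, n_T = 2.21.
p_i = (n_i/n_T)·P. K_p = p_N^3 / (p_R) = 178 bar^2.

K_p = 178 bar^2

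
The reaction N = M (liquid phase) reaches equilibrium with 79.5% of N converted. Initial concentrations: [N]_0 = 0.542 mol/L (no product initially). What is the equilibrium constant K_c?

Let X = conversion of N.
Concentrations: [N] = 0.542 − 0.542X; [M] = 0.542X.
At X = 0.795: [N] = 0.111, [M] = 0.431.
K_c = [M] / ([N]) = 3.88.

K_c = 3.88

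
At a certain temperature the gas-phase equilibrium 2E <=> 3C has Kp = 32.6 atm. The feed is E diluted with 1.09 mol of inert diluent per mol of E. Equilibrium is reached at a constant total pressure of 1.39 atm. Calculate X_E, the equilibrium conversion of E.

Basis: 1 mol E initially; let X = conversion of E. Extent ξ = 0.5X.
At extent ξ: n_E = 1 − X; n_C = 1.5X; n_I = 1.09 (inert).
Summing: n_T = 2.09 + 0.5X.
With p_i = (n_i/n_T)P, Kp = p_C^3 / (p_E^2).
Substituting and setting equal to 32.6 atm gives a polynomial in X; the root in (0,1) is X = 0.821.

X = 0.821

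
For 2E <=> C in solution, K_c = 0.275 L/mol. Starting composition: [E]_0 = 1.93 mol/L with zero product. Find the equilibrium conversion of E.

X = 0.392

Let X = conversion of E; extent ξ = 1.93X/2 mol/L.
Concentrations: [E] = 1.93 − 1.93X; [C] = 0.965X.
K_c = [C] / ([E]^2).
This equals 0.275 at X = 0.392 (the root in 0 < X < 1).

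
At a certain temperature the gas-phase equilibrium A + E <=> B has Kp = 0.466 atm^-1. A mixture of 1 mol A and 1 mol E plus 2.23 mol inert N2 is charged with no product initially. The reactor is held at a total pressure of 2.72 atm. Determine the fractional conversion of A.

Let X = conversion of A (basis 1 mol A); extent of reaction ξ = X.
At extent ξ: n_A = 1 − X; n_E = 1 − X; n_B = X; n_I = 2.23 (inert).
n_T = Σnᵢ = 4.23 − X.
Mole fractions y_i = n_i/n_T; Kp = p_B / (p_A p_E) with p_i = y_i·P.
This yields a degree-2 equation in X; solving on (0,1), X = 0.201.

X = 0.201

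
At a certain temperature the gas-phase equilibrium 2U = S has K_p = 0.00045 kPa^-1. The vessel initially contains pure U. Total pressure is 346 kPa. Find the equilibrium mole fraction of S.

y_S = 0.120

Let X = conversion of U (basis 1 mol U); extent of reaction ξ = 0.5X.
Species balance: n_U = 1 − X; n_S = 0.5X.
n_T = Σnᵢ = 1 − 0.5X.
Mole fractions y_i = n_i/n_T; K_p = p_S / (p_U^2) with p_i = y_i·P.
Equating to 0.00045 kPa^-1 and solving on 0 < X < 1: X = 0.215.
Then n_S = 0.108, n_T = 0.892, so y_S = 0.120.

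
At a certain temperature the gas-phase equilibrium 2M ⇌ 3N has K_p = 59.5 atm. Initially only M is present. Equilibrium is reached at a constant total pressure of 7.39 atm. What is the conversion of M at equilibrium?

X = 0.684

Basis: 1 mol M initially; let X = conversion of M. Extent ξ = 0.5X.
Species balance: n_M = 1 − X; n_N = 1.5X.
Summing: n_T = 1 + 0.5X.
With p_i = (n_i/n_T)P, K_p = p_N^3 / (p_M^2).
Setting this equal to 59.5 atm and taking the physical root (0 < X < 1) gives X = 0.684.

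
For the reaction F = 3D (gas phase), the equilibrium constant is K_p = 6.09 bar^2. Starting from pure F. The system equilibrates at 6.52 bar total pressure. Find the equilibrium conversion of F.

X = 0.203

Basis: 1 mol F initially; let X = conversion of F. Extent ξ = X.
Mole table: n_F = 1 − X; n_D = 3X.
Summing: n_T = 1 + 2X.
y_i = n_i/n_T, p_i = y_i·P. K_p = p_D^3 / (p_F).
This yields a degree-3 equation in X; solving on (0,1), X = 0.203.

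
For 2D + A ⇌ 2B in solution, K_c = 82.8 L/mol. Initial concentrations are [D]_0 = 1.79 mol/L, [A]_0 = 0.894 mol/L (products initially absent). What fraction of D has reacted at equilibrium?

X = 0.795

Let X = conversion of D; extent ξ = 1.79X/2 mol/L.
Concentrations: [D] = 1.79 − 1.79X; [A] = 0.894 − 0.895X; [B] = 1.79X.
K_c = [B]^2 / ([D]^2 [A]).
Solving K_c = 82.8 for X ∈ (0,1): X = 0.795.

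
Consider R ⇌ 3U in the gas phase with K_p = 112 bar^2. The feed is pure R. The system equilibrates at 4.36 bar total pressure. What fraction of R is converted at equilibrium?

Let X = conversion of R (basis 1 mol R); extent of reaction ξ = X.
At extent ξ: n_R = 1 − X; n_U = 3X.
n_T = Σnᵢ = 1 + 2X.
Mole fractions y_i = n_i/n_T; K_p = p_U^3 / (p_R) with p_i = y_i·P.
Substituting and setting equal to 112 bar^2 gives a polynomial in X; the root in (0,1) is X = 0.716.

X = 0.716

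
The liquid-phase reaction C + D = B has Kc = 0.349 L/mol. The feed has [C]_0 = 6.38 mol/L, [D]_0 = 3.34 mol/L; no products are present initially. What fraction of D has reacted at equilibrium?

X = 0.604

Let X = conversion of D; extent ξ = 3.34·X mol/L.
Concentrations: [C] = 6.38 − 3.34X; [D] = 3.34 − 3.34X; [B] = 3.34X.
Kc = [B] / ([C] [D]).
Equating to 0.349 L/mol: the physical root is X = 0.604.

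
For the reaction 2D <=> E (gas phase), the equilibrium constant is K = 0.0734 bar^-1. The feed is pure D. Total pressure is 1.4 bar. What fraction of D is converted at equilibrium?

Take 1 mol D as basis and let X be its fractional conversion, so ξ = 0.5X.
Moles: n_D = 1 − X; n_E = 0.5X.
Summing: n_T = 1 − 0.5X.
y_i = n_i/n_T, p_i = y_i·P. K = p_E / (p_D^2).
Equating to 0.0734 bar^-1 and solving on 0 < X < 1: X = 0.158.

X = 0.158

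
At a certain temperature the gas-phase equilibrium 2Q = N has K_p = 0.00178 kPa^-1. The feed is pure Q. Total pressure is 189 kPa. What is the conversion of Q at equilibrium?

Take 1 mol Q as basis and let X be its fractional conversion, so ξ = 0.5X.
Moles: n_Q = 1 − X; n_N = 0.5X.
n_T = Σnᵢ = 1 − 0.5X.
y_i = n_i/n_T, p_i = y_i·P. K_p = p_N / (p_Q^2).
Substituting and setting equal to 0.00178 kPa^-1 gives a polynomial in X; the root in (0,1) is X = 0.347.

X = 0.347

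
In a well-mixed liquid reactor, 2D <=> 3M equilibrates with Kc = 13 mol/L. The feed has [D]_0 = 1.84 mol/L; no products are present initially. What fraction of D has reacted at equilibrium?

Let X = conversion of D; extent ξ = 1.84X/2 mol/L.
Concentrations: [D] = 1.84 − 1.84X; [M] = 2.76X.
Kc = [M]^3 / ([D]^2).
This equals 13 at X = 0.643 (the root in 0 < X < 1).

X = 0.643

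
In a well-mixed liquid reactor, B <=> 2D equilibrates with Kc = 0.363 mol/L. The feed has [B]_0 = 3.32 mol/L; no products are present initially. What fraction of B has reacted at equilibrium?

X = 0.152

Let X = conversion of B; extent ξ = 3.32·X mol/L.
Concentrations: [B] = 3.32 − 3.32X; [D] = 6.64X.
Kc = [D]^2 / ([B]).
Solving Kc = 0.363 for X ∈ (0,1): X = 0.152.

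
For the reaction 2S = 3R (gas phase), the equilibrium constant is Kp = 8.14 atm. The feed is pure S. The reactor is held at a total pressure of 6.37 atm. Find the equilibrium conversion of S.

Let X = conversion of S (basis 1 mol S); extent of reaction ξ = 0.5X.
Moles: n_S = 1 − X; n_R = 1.5X.
Summing: n_T = 1 + 0.5X.
y_i = n_i/n_T, p_i = y_i·P. Kp = p_R^3 / (p_S^2).
Setting this equal to 8.14 atm and taking the physical root (0 < X < 1) gives X = 0.494.

X = 0.494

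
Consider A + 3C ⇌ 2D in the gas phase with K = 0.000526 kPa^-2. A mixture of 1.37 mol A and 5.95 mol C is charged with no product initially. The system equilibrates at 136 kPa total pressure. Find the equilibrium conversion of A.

X = 0.708

Let X = conversion of A (basis 1.37 mol A); extent of reaction ξ = 1.37X.
Species balance: n_A = 1.37 − 1.37X; n_C = 5.95 − 4.11X; n_D = 2.74X.
Summing: n_T = 7.32 − 2.74X.
Mole fractions y_i = n_i/n_T; K = p_D^2 / (p_A p_C^3) with p_i = y_i·P.
Equating to 0.000526 kPa^-2 and solving on 0 < X < 1: X = 0.708.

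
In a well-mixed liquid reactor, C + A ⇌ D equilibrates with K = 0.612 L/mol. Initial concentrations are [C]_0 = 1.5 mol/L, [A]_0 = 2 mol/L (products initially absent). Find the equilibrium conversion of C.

Let X = conversion of C; extent ξ = 1.5·X mol/L.
Concentrations: [C] = 1.5 − 1.5X; [A] = 2 − 1.5X; [D] = 1.5X.
K = [D] / ([C] [A]).
Equating to 0.612 L/mol: the physical root is X = 0.448.

X = 0.448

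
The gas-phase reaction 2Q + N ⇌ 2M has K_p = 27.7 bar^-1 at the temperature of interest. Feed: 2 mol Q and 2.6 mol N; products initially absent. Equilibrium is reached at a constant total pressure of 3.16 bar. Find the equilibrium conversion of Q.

X = 0.864

Take 2 mol Q as basis and let X be its fractional conversion, so ξ = X.
Moles: n_Q = 2 − 2X; n_N = 2.6 − X; n_M = 2X.
Summing: n_T = 4.6 − X.
Mole fractions y_i = n_i/n_T; K_p = p_M^2 / (p_Q^2 p_N) with p_i = y_i·P.
This yields a degree-3 equation in X; solving on (0,1), X = 0.864.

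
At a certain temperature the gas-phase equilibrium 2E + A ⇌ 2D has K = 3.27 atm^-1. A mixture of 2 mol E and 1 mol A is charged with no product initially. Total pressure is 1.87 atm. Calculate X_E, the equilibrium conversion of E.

Basis: 2 mol E initially; let X = conversion of E. Extent ξ = X.
Moles: n_E = 2 − 2X; n_A = 1 − X; n_D = 2X.
n_T = Σnᵢ = 3 − X.
Mole fractions y_i = n_i/n_T; K = p_D^2 / (p_E^2 p_A) with p_i = y_i·P.
This yields a degree-3 equation in X; solving on (0,1), X = 0.521.

X = 0.521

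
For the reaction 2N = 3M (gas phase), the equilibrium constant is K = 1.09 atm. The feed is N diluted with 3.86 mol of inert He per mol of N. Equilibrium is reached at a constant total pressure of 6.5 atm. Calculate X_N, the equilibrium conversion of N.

X = 0.433

Let X = conversion of N (basis 1 mol N); extent of reaction ξ = 0.5X.
Species balance: n_N = 1 − X; n_M = 1.5X; n_I = 3.86 (inert).
Total moles n_T = 4.86 + 0.5X.
Mole fractions y_i = n_i/n_T; K = p_M^3 / (p_N^2) with p_i = y_i·P.
Setting this equal to 1.09 atm and taking the physical root (0 < X < 1) gives X = 0.433.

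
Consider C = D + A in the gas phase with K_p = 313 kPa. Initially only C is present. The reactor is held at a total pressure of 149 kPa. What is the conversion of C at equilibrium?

Let X = conversion of C (basis 1 mol C); extent of reaction ξ = X.
Species balance: n_C = 1 − X; n_D = X; n_A = X.
n_T = Σnᵢ = 1 + X.
y_i = n_i/n_T, p_i = y_i·P. K_p = p_D p_A / (p_C).
Substituting and setting equal to 313 kPa gives a polynomial in X; the root in (0,1) is X = 0.823.

X = 0.823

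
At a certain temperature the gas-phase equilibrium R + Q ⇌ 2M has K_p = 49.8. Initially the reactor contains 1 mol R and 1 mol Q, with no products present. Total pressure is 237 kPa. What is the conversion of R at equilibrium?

Basis: 1 mol R initially; let X = conversion of R. Extent ξ = X.
At extent ξ: n_R = 1 − X; n_Q = 1 − X; n_M = 2X.
n_T stays at 2 (no change in mole number).
y_i = n_i/n_T, p_i = y_i·P. K_p = p_M^2 / (p_R p_Q).
Setting this equal to 49.8 and taking the physical root (0 < X < 1) gives X = 0.779.

X = 0.779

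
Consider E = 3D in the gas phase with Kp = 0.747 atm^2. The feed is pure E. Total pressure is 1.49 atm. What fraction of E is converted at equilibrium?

X = 0.279

Basis: 1 mol E initially; let X = conversion of E. Extent ξ = X.
Species balance: n_E = 1 − X; n_D = 3X.
Total moles n_T = 1 + 2X.
With p_i = (n_i/n_T)P, Kp = p_D^3 / (p_E).
This yields a degree-3 equation in X; solving on (0,1), X = 0.279.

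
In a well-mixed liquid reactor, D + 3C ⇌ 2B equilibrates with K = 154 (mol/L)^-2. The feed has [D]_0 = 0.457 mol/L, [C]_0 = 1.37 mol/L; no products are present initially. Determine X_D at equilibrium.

X = 0.771

Let X = conversion of D; extent ξ = 0.457·X mol/L.
Concentrations: [D] = 0.457 − 0.457X; [C] = 1.37 − 1.37X; [B] = 0.914X.
K = [B]^2 / ([D] [C]^3).
Equating to 154 (mol/L)^-2: the physical root is X = 0.771.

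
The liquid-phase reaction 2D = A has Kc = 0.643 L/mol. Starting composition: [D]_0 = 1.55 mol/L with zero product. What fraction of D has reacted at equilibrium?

X = 0.499

Let X = conversion of D; extent ξ = 1.55X/2 mol/L.
Concentrations: [D] = 1.55 − 1.55X; [A] = 0.775X.
Kc = [A] / ([D]^2).
This equals 0.643 at X = 0.499 (the root in 0 < X < 1).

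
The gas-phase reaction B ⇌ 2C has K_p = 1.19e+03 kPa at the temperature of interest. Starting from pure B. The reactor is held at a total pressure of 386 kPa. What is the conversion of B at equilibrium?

X = 0.660

Take 1 mol B as basis and let X be its fractional conversion, so ξ = X.
Mole table: n_B = 1 − X; n_C = 2X.
Summing: n_T = 1 + X.
y_i = n_i/n_T, p_i = y_i·P. K_p = p_C^2 / (p_B).
Equating to 1.19e+03 kPa and solving on 0 < X < 1: X = 0.660.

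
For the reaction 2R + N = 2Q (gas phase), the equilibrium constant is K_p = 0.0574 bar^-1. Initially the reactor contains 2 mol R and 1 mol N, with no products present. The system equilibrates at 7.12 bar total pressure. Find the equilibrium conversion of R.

X = 0.250

Basis: 2 mol R initially; let X = conversion of R. Extent ξ = X.
Mole table: n_R = 2 − 2X; n_N = 1 − X; n_Q = 2X.
Summing: n_T = 3 − X.
y_i = n_i/n_T, p_i = y_i·P. K_p = p_Q^2 / (p_R^2 p_N).
Setting this equal to 0.0574 bar^-1 and taking the physical root (0 < X < 1) gives X = 0.250.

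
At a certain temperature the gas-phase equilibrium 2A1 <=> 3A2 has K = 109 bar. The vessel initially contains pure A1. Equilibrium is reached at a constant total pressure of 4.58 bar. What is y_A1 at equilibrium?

Take 1 mol A1 as basis and let X be its fractional conversion, so ξ = 0.5X.
Species balance: n_A1 = 1 − X; n_A2 = 1.5X.
Summing: n_T = 1 + 0.5X.
y_i = n_i/n_T, p_i = y_i·P. K = p_A2^3 / (p_A1^2).
This yields a degree-3 equation in X; solving on (0,1), X = 0.780.
Then n_A1 = 0.22, n_T = 1.39, so y_A1 = 0.158.

y_A1 = 0.158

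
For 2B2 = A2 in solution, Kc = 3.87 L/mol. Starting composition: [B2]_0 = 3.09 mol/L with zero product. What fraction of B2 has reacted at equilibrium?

Let X = conversion of B2; extent ξ = 3.09X/2 mol/L.
Concentrations: [B2] = 3.09 − 3.09X; [A2] = 1.54X.
Kc = [A2] / ([B2]^2).
This equals 3.87 at X = 0.815 (the root in 0 < X < 1).

X = 0.815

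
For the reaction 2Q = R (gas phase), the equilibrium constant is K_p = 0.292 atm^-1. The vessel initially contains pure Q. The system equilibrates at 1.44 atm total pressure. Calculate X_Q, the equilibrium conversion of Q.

X = 0.389

Let X = conversion of Q (basis 1 mol Q); extent of reaction ξ = 0.5X.
At extent ξ: n_Q = 1 − X; n_R = 0.5X.
n_T = Σnᵢ = 1 − 0.5X.
Mole fractions y_i = n_i/n_T; K_p = p_R / (p_Q^2) with p_i = y_i·P.
Equating to 0.292 atm^-1 and solving on 0 < X < 1: X = 0.389.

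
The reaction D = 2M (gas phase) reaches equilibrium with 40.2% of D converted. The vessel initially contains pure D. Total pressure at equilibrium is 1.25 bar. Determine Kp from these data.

Kp = 0.964 bar

Basis: 1 mol D initially; let X = conversion of D. Extent ξ = X.
At extent ξ: n_D = 1 − X; n_M = 2X.
n_T = Σnᵢ = 1 + X.
At X = 0.402: n_D = 0.598, n_M = 0.804, n_T = 1.4.
p_i = (n_i/n_T)·P. Kp = p_M^2 / (p_D) = 0.964 bar.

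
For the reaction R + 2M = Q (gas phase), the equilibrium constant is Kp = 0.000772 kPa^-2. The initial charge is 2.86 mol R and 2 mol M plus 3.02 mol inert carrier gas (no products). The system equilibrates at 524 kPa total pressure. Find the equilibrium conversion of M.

X = 0.861

Let X = conversion of M (basis 2 mol M); extent of reaction ξ = X.
Species balance: n_R = 2.86 − X; n_M = 2 − 2X; n_Q = X; n_I = 3.02 (inert).
Summing: n_T = 7.88 − 2X.
y_i = n_i/n_T, p_i = y_i·P. Kp = p_Q / (p_R p_M^2).
This yields a degree-3 equation in X; solving on (0,1), X = 0.861.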